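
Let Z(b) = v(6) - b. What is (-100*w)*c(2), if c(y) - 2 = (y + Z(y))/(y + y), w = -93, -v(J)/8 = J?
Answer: -93000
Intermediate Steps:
v(J) = -8*J
Z(b) = -48 - b (Z(b) = -8*6 - b = -48 - b)
c(y) = 2 - 24/y (c(y) = 2 + (y + (-48 - y))/(y + y) = 2 - 48*1/(2*y) = 2 - 24/y)
(-100*w)*c(2) = (-100*(-93))*(2 - 24/2) = 9300*(2 - 24*½) = 9300*(2 - 12) = 9300*(-10) = -93000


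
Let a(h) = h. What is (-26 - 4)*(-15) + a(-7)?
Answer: 443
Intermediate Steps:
(-26 - 4)*(-15) + a(-7) = (-26 - 4)*(-15) - 7 = -30*(-15) - 7 = 450 - 7 = 443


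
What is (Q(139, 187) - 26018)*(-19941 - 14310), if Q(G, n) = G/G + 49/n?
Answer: 166635567630/187 ≈ 8.9110e+8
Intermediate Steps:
Q(G, n) = 1 + 49/n
(Q(139, 187) - 26018)*(-19941 - 14310) = ((49 + 187)/187 - 26018)*(-19941 - 14310) = ((1/187)*236 - 26018)*(-34251) = (236/187 - 26018)*(-34251) = -4865130/187*(-34251) = 166635567630/187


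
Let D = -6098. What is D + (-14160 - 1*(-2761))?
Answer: -17497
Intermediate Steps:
D + (-14160 - 1*(-2761)) = -6098 + (-14160 - 1*(-2761)) = -6098 + (-14160 + 2761) = -6098 - 11399 = -17497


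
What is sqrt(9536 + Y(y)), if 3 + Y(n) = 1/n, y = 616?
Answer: 3*sqrt(100482074)/308 ≈ 97.637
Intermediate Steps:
Y(n) = -3 + 1/n
sqrt(9536 + Y(y)) = sqrt(9536 + (-3 + 1/616)) = sqrt(9536 - 1847/616) = sqrt(5872329/616) = 3*sqrt(100482074)/308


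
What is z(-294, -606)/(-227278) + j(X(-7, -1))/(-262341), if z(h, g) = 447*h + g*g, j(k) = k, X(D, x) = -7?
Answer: -30931569496/29812168899 ≈ -1.0375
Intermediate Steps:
z(h, g) = g² + 447*h (z(h, g) = 447*h + g² = g² + 447*h)
z(-294, -606)/(-227278) + j(X(-7, -1))/(-262341) = ((-606)² + 447*(-294))/(-227278) - 7/(-262341) = (367236 - 131418)*(-1/227278) - 7*(-1/262341) = 235818*(-1/227278) + 7/262341 = -117909/113639 + 7/262341 = -30931569496/29812168899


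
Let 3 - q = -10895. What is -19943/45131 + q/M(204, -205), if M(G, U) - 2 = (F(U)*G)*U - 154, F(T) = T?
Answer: -85239232163/193452858094 ≈ -0.44062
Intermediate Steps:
q = 10898 (q = 3 - 1*(-10895) = 3 + 10895 = 10898)
M(G, U) = -152 + G*U² (M(G, U) = 2 + ((U*G)*U - 154) = 2 + ((G*U)*U - 154) = 2 + (G*U² - 154) = 2 + (-154 + G*U²) = -152 + G*U²)
-19943/45131 + q/M(204, -205) = -19943/45131 + 10898/(-152 + 204*(-205)²) = -19943*1/45131 + 10898/(-152 + 204*42025) = -19943/45131 + 10898/(-152 + 8573100) = -19943/45131 + 10898/8572948 = -19943/45131 + 10898*(1/8572948) = -19943/45131 + 5449/4286474 = -85239232163/193452858094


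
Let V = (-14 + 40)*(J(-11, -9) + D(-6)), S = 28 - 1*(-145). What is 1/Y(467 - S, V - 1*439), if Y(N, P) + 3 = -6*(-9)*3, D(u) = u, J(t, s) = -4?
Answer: 1/159 ≈ 0.0062893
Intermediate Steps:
S = 173 (S = 28 + 145 = 173)
V = -260 (V = (-14 + 40)*(-4 - 6) = 26*(-10) = -260)
Y(N, P) = 159 (Y(N, P) = -3 - 6*(-9)*3 = -3 + 54*3 = -3 + 162 = 159)
1/Y(467 - S, V - 1*439) = 1/159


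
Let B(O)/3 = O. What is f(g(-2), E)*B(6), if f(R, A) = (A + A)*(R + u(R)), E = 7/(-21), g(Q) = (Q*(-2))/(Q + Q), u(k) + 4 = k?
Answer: 72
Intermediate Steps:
u(k) = -4 + k
B(O) = 3*O
g(Q) = -1 (g(Q) = (-2*Q)/((2*Q)) = (-2*Q)*(1/(2*Q)) = -1)
E = -⅓ (E = 7*(-1/21) = -⅓ ≈ -0.33333)
f(R, A) = 2*A*(-4 + 2*R) (f(R, A) = (A + A)*(R + (-4 + R)) = (2*A)*(-4 + 2*R) = 2*A*(-4 + 2*R))
f(g(-2), E)*B(6) = (4*(-⅓)*(-2 - 1))*(3*6) = (4*(-⅓)*(-3))*18 = 4*18 = 72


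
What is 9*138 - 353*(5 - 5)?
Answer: 1242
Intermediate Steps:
9*138 - 353*(5 - 5) = 1242 - 353*0 = 1242 + 0 = 1242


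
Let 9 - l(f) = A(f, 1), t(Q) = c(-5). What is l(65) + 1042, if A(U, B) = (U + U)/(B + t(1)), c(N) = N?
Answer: 2167/2 ≈ 1083.5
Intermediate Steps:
t(Q) = -5
A(U, B) = 2*U/(-5 + B) (A(U, B) = (U + U)/(B - 5) = (2*U)/(-5 + B) = 2*U/(-5 + B))
l(f) = 9 + f/2 (l(f) = 9 - 2*f/(-5 + 1) = 9 - 2*f/(-4) = 9 - 2*f*(-1)/4 = 9 - (-1)*f/2 = 9 + f/2)
l(65) + 1042 = (9 + (½)*65) + 1042 = (9 + 65/2) + 1042 = 83/2 + 1042 = 2167/2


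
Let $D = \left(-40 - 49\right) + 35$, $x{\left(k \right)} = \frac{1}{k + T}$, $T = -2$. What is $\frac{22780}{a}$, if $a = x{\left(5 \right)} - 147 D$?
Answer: $\frac{13668}{4763} \approx 2.8696$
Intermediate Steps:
$x{\left(k \right)} = \frac{1}{-2 + k}$ ($x{\left(k \right)} = \frac{1}{k - 2} = \frac{1}{-2 + k}$)
$D = -54$ ($D = -89 + 35 = -54$)
$a = \frac{23815}{3}$ ($a = \frac{1}{-2 + 5} - -7938 = \frac{1}{3} + 7938 = \frac{23815}{3} \approx 7938.3$)
$\frac{22780}{a} = \frac{22780}{\frac{23815}{3}} = 22780 \cdot \frac{3}{23815} = \frac{13668}{4763}$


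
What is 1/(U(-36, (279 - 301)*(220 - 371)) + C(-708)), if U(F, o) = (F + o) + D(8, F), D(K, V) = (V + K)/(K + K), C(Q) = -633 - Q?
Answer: 4/13437 ≈ 0.00029769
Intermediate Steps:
D(K, V) = (K + V)/(2*K) (D(K, V) = (K + V)/((2*K)) = (K + V)*(1/(2*K)) = (K + V)/(2*K))
U(F, o) = ½ + o + 17*F/16 (U(F, o) = (F + o) + (½)*(8 + F)/8 = (F + o) + (½)*(⅛)*(8 + F) = (F + o) + (½ + F/16) = ½ + o + 17*F/16)
1/(U(-36, (279 - 301)*(220 - 371)) + C(-708)) = 1/((½ + (279 - 301)*(220 - 371) + (17/16)*(-36)) + (-633 - 1*(-708))) = 1/((½ - 22*(-151) - 153/4) + (-633 + 708)) = 1/((½ + 3322 - 153/4) + 75) = 1/(13137/4 + 75) = 1/(13437/4) = 4/13437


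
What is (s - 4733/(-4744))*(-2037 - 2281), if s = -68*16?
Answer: 11133399501/2372 ≈ 4.6937e+6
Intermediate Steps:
s = -1088
(s - 4733/(-4744))*(-2037 - 2281) = (-1088 - 4733/(-4744))*(-2037 - 2281) = (-1088 - 4733*(-1/4744))*(-4318) = (-1088 + 4733/4744)*(-4318) = -5156739/4744*(-4318) = 11133399501/2372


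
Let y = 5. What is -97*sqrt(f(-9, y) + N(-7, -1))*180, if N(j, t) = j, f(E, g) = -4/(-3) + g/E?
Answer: -11640*I*sqrt(14) ≈ -43553.0*I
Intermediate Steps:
f(E, g) = 4/3 + g/E (f(E, g) = -4*(-1/3) + g/E = 4/3 + g/E)
-97*sqrt(f(-9, y) + N(-7, -1))*180 = -97*sqrt((4/3 + 5/(-9)) - 7)*180 = -97*sqrt((4/3 + 5*(-1/9)) - 7)*180 = -97*sqrt((4/3 - 5/9) - 7)*180 = -97*sqrt(7/9 - 7)*180 = -194*I*sqrt(14)/3*180 = -11640*I*sqrt(14)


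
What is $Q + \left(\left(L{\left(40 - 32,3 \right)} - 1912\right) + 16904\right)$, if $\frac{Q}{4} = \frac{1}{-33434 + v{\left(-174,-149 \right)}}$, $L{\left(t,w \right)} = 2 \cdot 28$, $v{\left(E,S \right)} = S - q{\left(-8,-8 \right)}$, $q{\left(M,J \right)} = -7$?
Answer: $\frac{126312911}{8394} \approx 15048.0$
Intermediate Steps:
$v{\left(E,S \right)} = 7 + S$ ($v{\left(E,S \right)} = S - -7 = S + 7 = 7 + S$)
$L{\left(t,w \right)} = 56$
$Q = - \frac{1}{8394}$ ($Q = \frac{4}{-33434 + \left(7 - 149\right)} = \frac{4}{-33434 - 142} = \frac{4}{-33576} = 4 \left(- \frac{1}{33576}\right) = - \frac{1}{8394} \approx -0.00011913$)
$Q + \left(\left(L{\left(40 - 32,3 \right)} - 1912\right) + 16904\right) = - \frac{1}{8394} + \left(\left(56 - 1912\right) + 16904\right) = - \frac{1}{8394} + \left(-1856 + 16904\right) = - \frac{1}{8394} + 15048 = \frac{126312911}{8394}$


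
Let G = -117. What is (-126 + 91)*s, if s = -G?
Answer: -4095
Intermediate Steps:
s = 117 (s = -1*(-117) = 117)
(-126 + 91)*s = (-126 + 91)*117 = -35*117 = -4095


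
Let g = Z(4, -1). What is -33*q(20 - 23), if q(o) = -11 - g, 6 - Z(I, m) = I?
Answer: 429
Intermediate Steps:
Z(I, m) = 6 - I
g = 2 (g = 6 - 1*4 = 6 - 4 = 2)
q(o) = -13 (q(o) = -11 - 1*2 = -11 - 2 = -13)
-33*q(20 - 23) = -33*(-13) = 429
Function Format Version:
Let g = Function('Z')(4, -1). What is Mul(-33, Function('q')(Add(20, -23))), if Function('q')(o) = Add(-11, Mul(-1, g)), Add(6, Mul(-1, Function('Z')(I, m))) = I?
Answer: 429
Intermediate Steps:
Function('Z')(I, m) = Add(6, Mul(-1, I))
g = 2 (g = Add(6, Mul(-1, 4)) = Add(6, -4) = 2)
Function('q')(o) = -13 (Function('q')(o) = Add(-11, Mul(-1, 2)) = Add(-11, -2) = -13)
Mul(-33, Function('q')(Add(20, -23))) = Mul(-33, -13) = 429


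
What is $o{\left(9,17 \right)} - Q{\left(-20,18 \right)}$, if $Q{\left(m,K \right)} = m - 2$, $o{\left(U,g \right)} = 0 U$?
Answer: $22$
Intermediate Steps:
$o{\left(U,g \right)} = 0$
$Q{\left(m,K \right)} = -2 + m$ ($Q{\left(m,K \right)} = m - 2 = -2 + m$)
$o{\left(9,17 \right)} - Q{\left(-20,18 \right)} = 0 - \left(-2 - 20\right) = 0 - -22 = 0 + 22 = 22$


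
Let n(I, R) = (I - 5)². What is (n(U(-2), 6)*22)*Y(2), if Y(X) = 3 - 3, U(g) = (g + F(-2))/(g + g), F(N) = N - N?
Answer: 0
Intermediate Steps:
F(N) = 0
U(g) = ½ (U(g) = (g + 0)/(g + g) = g/((2*g)) = g*(1/(2*g)) = ½)
Y(X) = 0
n(I, R) = (-5 + I)²
(n(U(-2), 6)*22)*Y(2) = ((-5 + ½)²*22)*0 = ((-9/2)²*22)*0 = ((81/4)*22)*0 = (891/2)*0 = 0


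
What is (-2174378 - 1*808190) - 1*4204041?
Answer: -7186609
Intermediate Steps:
(-2174378 - 1*808190) - 1*4204041 = (-2174378 - 808190) - 4204041 = -2982568 - 4204041 = -7186609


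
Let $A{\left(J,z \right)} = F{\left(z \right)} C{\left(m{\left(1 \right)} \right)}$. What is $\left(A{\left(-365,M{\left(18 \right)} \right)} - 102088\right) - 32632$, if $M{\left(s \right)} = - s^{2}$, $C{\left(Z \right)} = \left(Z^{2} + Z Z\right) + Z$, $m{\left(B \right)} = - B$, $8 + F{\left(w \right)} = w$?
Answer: $-135052$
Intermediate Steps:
$F{\left(w \right)} = -8 + w$
$C{\left(Z \right)} = Z + 2 Z^{2}$ ($C{\left(Z \right)} = \left(Z^{2} + Z^{2}\right) + Z = 2 Z^{2} + Z = Z + 2 Z^{2}$)
$A{\left(J,z \right)} = -8 + z$ ($A{\left(J,z \right)} = \left(-8 + z\right) \left(-1\right) 1 \left(1 + 2 \left(\left(-1\right) 1\right)\right) = \left(-8 + z\right) \left(- (1 + 2 \left(-1\right))\right) = \left(-8 + z\right) \left(- (1 - 2)\right) = \left(-8 + z\right) \left(\left(-1\right) \left(-1\right)\right) = \left(-8 + z\right) 1 = -8 + z$)
$\left(A{\left(-365,M{\left(18 \right)} \right)} - 102088\right) - 32632 = \left(\left(-8 - 18^{2}\right) - 102088\right) - 32632 = \left(\left(-8 - 324\right) - 102088\right) - 32632 = \left(-332 - 102088\right) - 32632 = -102420 - 32632 = -135052$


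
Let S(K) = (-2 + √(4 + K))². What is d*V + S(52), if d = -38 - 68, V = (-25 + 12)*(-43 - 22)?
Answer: -89510 - 8*√14 ≈ -89540.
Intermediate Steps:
V = 845 (V = -13*(-65) = 845)
d = -106
d*V + S(52) = -106*845 + (-2 + √(4 + 52))² = -89570 + (-2 + √56)² = -89570 + (-2 + 2*√14)²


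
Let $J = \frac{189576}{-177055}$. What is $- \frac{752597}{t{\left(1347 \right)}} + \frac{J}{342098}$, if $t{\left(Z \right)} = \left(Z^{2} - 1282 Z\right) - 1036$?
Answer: $- \frac{22792469076777887}{2620234896650705} \approx -8.6986$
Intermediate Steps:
$J = - \frac{189576}{177055}$ ($J = 189576 \left(- \frac{1}{177055}\right) = - \frac{189576}{177055} \approx -1.0707$)
$t{\left(Z \right)} = -1036 + Z^{2} - 1282 Z$
$- \frac{752597}{t{\left(1347 \right)}} + \frac{J}{342098} = - \frac{752597}{-1036 + 1347^{2} - 1726854} - \frac{189576}{177055 \cdot 342098} = - \frac{752597}{-1036 + 1814409 - 1726854} - \frac{94788}{30285080695} = - \frac{752597}{86519} - \frac{94788}{30285080695} = - \frac{22792469076777887}{2620234896650705}$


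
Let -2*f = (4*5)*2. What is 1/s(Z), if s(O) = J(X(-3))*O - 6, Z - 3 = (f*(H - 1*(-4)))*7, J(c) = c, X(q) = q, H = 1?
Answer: 1/2085 ≈ 0.00047962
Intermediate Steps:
f = -20 (f = -4*5*2/2 = -10*2 = -½*40 = -20)
Z = -697 (Z = 3 - 20*(1 - 1*(-4))*7 = 3 - 20*(1 + 4)*7 = 3 - 20*5*7 = 3 - 100*7 = 3 - 700 = -697)
s(O) = -6 - 3*O (s(O) = -3*O - 6 = -6 - 3*O)
1/s(Z) = 1/(-6 - 3*(-697)) = 1/(-6 + 2091) = 1/2085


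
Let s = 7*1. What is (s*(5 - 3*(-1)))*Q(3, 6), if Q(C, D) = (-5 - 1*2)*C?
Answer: -1176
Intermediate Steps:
s = 7
Q(C, D) = -7*C (Q(C, D) = (-5 - 2)*C = -7*C)
(s*(5 - 3*(-1)))*Q(3, 6) = (7*(5 - 3*(-1)))*(-7*3) = (7*(5 + 3))*(-21) = (7*8)*(-21) = 56*(-21) = -1176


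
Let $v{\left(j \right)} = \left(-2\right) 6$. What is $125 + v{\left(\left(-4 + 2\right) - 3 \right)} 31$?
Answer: $-247$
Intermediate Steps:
$v{\left(j \right)} = -12$
$125 + v{\left(\left(-4 + 2\right) - 3 \right)} 31 = 125 - 372 = -247$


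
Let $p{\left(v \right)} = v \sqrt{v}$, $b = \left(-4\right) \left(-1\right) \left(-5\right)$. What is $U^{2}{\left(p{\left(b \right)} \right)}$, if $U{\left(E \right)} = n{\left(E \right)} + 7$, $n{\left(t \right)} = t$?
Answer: $\left(7 - 40 i \sqrt{5}\right)^{2} \approx -7951.0 - 1252.2 i$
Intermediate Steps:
$b = -20$ ($b = 4 \left(-5\right) = -20$)
$p{\left(v \right)} = v^{\frac{3}{2}}$
$U{\left(E \right)} = 7 + E$ ($U{\left(E \right)} = E + 7 = 7 + E$)
$U^{2}{\left(p{\left(b \right)} \right)} = \left(7 + \left(-20\right)^{\frac{3}{2}}\right)^{2} = \left(7 - 40 i \sqrt{5}\right)^{2}$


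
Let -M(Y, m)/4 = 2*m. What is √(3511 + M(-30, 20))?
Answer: √3351 ≈ 57.888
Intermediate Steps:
M(Y, m) = -8*m
√(3511 + M(-30, 20)) = √(3511 - 8*20) = √(3511 - 160) = √3351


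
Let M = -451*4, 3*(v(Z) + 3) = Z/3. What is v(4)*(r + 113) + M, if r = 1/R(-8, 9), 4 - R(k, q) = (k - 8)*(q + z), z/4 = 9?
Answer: -4545521/2172 ≈ -2092.8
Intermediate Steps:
z = 36 (z = 4*9 = 36)
v(Z) = -3 + Z/9 (v(Z) = -3 + (Z/3)/3 = -3 + Z/9)
R(k, q) = 4 - (-8 + k)*(36 + q) (R(k, q) = 4 - (k - 8)*(q + 36) = 4 - (-8 + k)*(36 + q))
r = 1/724 (r = 1/(292 - 36*(-8) + 8*9 - 1*(-8)*9) = 1/(292 + 288 + 72 + 72) = 1/724 ≈ 0.0013812)
M = -1804
v(4)*(r + 113) + M = (-3 + (⅑)*4)*(1/724 + 113) - 1804 = (-3 + 4/9)*(81813/724) - 1804 = -23/9*81813/724 - 1804 = -627233/2172 - 1804 = -4545521/2172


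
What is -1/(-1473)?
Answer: 1/1473 ≈ 0.00067889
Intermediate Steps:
-1/(-1473) = -1*(-1/1473) = 1/1473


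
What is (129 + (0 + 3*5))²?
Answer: 20736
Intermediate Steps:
(129 + (0 + 3*5))² = (129 + (0 + 15))² = (129 + 15)² = 144² = 20736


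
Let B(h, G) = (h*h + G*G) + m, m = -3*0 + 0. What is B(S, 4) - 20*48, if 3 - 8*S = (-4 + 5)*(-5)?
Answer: -943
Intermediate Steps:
m = 0 (m = 0 + 0 = 0)
S = 1 (S = 3/8 - (-4 + 5)*(-5)/8 = 3/8 - (-5)/8 = 3/8 - ⅛*(-5) = 3/8 + 5/8 = 1)
B(h, G) = G² + h² (B(h, G) = (h*h + G*G) + 0 = (h² + G²) + 0 = (G² + h²) + 0 = G² + h²)
B(S, 4) - 20*48 = (4² + 1²) - 20*48 = (16 + 1) - 960 = 17 - 960 = -943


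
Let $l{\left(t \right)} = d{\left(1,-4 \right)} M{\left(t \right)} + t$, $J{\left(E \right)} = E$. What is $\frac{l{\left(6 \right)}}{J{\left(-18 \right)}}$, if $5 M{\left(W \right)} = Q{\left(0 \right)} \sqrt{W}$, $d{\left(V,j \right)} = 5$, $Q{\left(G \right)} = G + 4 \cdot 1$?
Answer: $- \frac{1}{3} - \frac{2 \sqrt{6}}{9} \approx -0.87766$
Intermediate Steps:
$Q{\left(G \right)} = 4 + G$ ($Q{\left(G \right)} = G + 4 = 4 + G$)
$M{\left(W \right)} = \frac{4 \sqrt{W}}{5}$ ($M{\left(W \right)} = \frac{\left(4 + 0\right) \sqrt{W}}{5} = \frac{4 \sqrt{W}}{5}$)
$l{\left(t \right)} = t + 4 \sqrt{t}$ ($l{\left(t \right)} = 5 \frac{4 \sqrt{t}}{5} + t = 4 \sqrt{t} + t = t + 4 \sqrt{t}$)
$\frac{l{\left(6 \right)}}{J{\left(-18 \right)}} = \frac{6 + 4 \sqrt{6}}{-18} = - \frac{6 + 4 \sqrt{6}}{18} = - \frac{1}{3} - \frac{2 \sqrt{6}}{9}$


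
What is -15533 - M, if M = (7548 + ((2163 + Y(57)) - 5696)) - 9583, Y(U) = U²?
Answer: -13214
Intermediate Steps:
M = -2319 (M = (7548 + ((2163 + 57²) - 5696)) - 9583 = (7548 + ((2163 + 3249) - 5696)) - 9583 = (7548 + (5412 - 5696)) - 9583 = (7548 - 284) - 9583 = 7264 - 9583 = -2319)
-15533 - M = -15533 - 1*(-2319) = -15533 + 2319 = -13214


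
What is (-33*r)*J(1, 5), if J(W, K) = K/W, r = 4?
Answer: -660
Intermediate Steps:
(-33*r)*J(1, 5) = (-33*4)*(5/1) = -660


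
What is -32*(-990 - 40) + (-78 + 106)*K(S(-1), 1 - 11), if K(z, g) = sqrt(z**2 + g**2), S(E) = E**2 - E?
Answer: 32960 + 56*sqrt(26) ≈ 33246.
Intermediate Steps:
K(z, g) = sqrt(g**2 + z**2)
-32*(-990 - 40) + (-78 + 106)*K(S(-1), 1 - 11) = -32*(-990 - 40) + (-78 + 106)*sqrt((1 - 11)**2 + (-(-1 - 1))**2) = -32*(-1030) + 28*sqrt((-10)**2 + (-1*(-2))**2) = 32960 + 28*sqrt(100 + 2**2) = 32960 + 28*sqrt(100 + 4) = 32960 + 28*sqrt(104) = 32960 + 28*(2*sqrt(26)) = 32960 + 56*sqrt(26)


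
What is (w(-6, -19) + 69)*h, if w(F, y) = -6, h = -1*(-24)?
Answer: 1512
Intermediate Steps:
h = 24
(w(-6, -19) + 69)*h = (-6 + 69)*24 = 63*24 = 1512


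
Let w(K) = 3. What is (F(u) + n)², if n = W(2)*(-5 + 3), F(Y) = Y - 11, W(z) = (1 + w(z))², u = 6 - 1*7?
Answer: 1936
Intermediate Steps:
u = -1 (u = 6 - 7 = -1)
W(z) = 16 (W(z) = (1 + 3)² = 4² = 16)
F(Y) = -11 + Y
n = -32 (n = 16*(-5 + 3) = 16*(-2) = -32)
(F(u) + n)² = ((-11 - 1) - 32)² = (-12 - 32)² = (-44)² = 1936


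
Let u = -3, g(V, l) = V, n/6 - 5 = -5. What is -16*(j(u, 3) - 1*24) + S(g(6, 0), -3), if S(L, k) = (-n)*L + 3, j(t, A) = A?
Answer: 339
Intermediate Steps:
n = 0 (n = 30 + 6*(-5) = 30 - 30 = 0)
S(L, k) = 3 (S(L, k) = (-1*0)*L + 3 = 0*L + 3 = 0 + 3 = 3)
-16*(j(u, 3) - 1*24) + S(g(6, 0), -3) = -16*(3 - 1*24) + 3 = -16*(3 - 24) + 3 = -16*(-21) + 3 = 336 + 3 = 339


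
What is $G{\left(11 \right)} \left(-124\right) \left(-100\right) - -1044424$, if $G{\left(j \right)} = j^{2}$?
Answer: $2544824$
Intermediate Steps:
$G{\left(11 \right)} \left(-124\right) \left(-100\right) - -1044424 = 11^{2} \left(-124\right) \left(-100\right) - -1044424 = 121 \left(-124\right) \left(-100\right) + 1044424 = \left(-15004\right) \left(-100\right) + 1044424 = 1500400 + 1044424 = 2544824$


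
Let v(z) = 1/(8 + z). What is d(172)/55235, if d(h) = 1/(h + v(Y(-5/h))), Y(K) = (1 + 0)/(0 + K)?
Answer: 132/1253779265 ≈ 1.0528e-7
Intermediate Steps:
Y(K) = 1/K
d(h) = 1/(h + 1/(8 - h/5)) (d(h) = 1/(h + 1/(8 + 1/(-5/h))) = 1/(h + 1/(8 - h/5)))
d(172)/55235 = ((40 - 1*172)/(5 + 172*(40 - 1*172)))/55235 = ((40 - 172)/(5 + 172*(40 - 172)))*(1/55235) = (-132/(5 + 172*(-132)))*(1/55235) = (-132/(5 - 22704))*(1/55235) = (-132/(-22699))*(1/55235) = -1/22699*(-132)*(1/55235) = (132/22699)*(1/55235) = 132/1253779265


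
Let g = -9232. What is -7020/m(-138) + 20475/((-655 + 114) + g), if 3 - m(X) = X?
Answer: -23831145/459331 ≈ -51.882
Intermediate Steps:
m(X) = 3 - X
-7020/m(-138) + 20475/((-655 + 114) + g) = -7020/(3 - 1*(-138)) + 20475/((-655 + 114) - 9232) = -7020/(3 + 138) + 20475/(-541 - 9232) = -7020/141 + 20475/(-9773) = -7020*1/141 + 20475*(-1/9773) = -2340/47 - 20475/9773 = -23831145/459331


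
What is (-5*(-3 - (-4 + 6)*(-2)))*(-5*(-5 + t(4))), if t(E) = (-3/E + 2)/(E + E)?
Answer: -3875/32 ≈ -121.09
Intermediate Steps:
t(E) = (2 - 3/E)/(2*E) (t(E) = (2 - 3/E)/((2*E)) = (2 - 3/E)*(1/(2*E)) = (2 - 3/E)/(2*E))
(-5*(-3 - (-4 + 6)*(-2)))*(-5*(-5 + t(4))) = (-5*(-3 - (-4 + 6)*(-2)))*(-5*(-5 + (-3/2 + 4)/4²)) = (-5*(-3 - 2*(-2)))*(-5*(-5 + (1/16)*(5/2))) = (-5*(-3 - 1*(-4)))*(-5*(-5 + 5/32)) = (-5*(-3 + 4))*(-5*(-155/32)) = -5*1*(775/32) = -5*775/32 = -3875/32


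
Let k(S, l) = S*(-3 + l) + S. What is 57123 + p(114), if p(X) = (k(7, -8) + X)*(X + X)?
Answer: 67155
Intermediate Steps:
k(S, l) = S + S*(-3 + l)
p(X) = 2*X*(-70 + X) (p(X) = (7*(-2 - 8) + X)*(X + X) = (7*(-10) + X)*(2*X) = (-70 + X)*(2*X) = 2*X*(-70 + X))
57123 + p(114) = 57123 + 2*114*(-70 + 114) = 57123 + 2*114*44 = 57123 + 10032 = 67155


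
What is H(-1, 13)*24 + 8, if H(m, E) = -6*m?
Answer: 152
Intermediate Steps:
H(-1, 13)*24 + 8 = -6*(-1)*24 + 8 = 6*24 + 8 = 144 + 8 = 152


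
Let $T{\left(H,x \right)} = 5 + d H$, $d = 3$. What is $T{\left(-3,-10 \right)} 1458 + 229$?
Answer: $-5603$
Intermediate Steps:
$T{\left(H,x \right)} = 5 + 3 H$
$T{\left(-3,-10 \right)} 1458 + 229 = \left(5 + 3 \left(-3\right)\right) 1458 + 229 = \left(5 - 9\right) 1458 + 229 = \left(-4\right) 1458 + 229 = -5832 + 229 = -5603$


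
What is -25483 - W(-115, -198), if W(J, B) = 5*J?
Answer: -24908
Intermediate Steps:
-25483 - W(-115, -198) = -25483 - 5*(-115) = -25483 - 1*(-575) = -25483 + 575 = -24908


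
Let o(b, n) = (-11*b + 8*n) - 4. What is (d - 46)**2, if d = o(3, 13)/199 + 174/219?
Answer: 424854972481/211033729 ≈ 2013.2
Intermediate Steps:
o(b, n) = -4 - 11*b + 8*n
d = 16433/14527 (d = (-4 - 11*3 + 8*13)/199 + 174/219 = (-4 - 33 + 104)*(1/199) + 174*(1/219) = 67*(1/199) + 58/73 = 67/199 + 58/73 = 16433/14527 ≈ 1.1312)
(d - 46)**2 = (16433/14527 - 46)**2 = (-651809/14527)**2 = 424854972481/211033729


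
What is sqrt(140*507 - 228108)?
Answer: 2*I*sqrt(39282) ≈ 396.39*I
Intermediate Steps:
sqrt(140*507 - 228108) = sqrt(70980 - 228108) = sqrt(-157128) = 2*I*sqrt(39282)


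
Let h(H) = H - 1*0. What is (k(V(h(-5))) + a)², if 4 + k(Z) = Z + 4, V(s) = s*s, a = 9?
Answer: 1156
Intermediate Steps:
h(H) = H (h(H) = H + 0 = H)
V(s) = s²
k(Z) = Z (k(Z) = -4 + (Z + 4) = -4 + (4 + Z) = Z)
(k(V(h(-5))) + a)² = ((-5)² + 9)² = (25 + 9)² = 34² = 1156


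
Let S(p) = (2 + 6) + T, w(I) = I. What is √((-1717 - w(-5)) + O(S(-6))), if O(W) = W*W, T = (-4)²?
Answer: 4*I*√71 ≈ 33.705*I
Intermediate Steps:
T = 16
S(p) = 24 (S(p) = (2 + 6) + 16 = 8 + 16 = 24)
O(W) = W²
√((-1717 - w(-5)) + O(S(-6))) = √((-1717 - 1*(-5)) + 24²) = √((-1717 + 5) + 576) = √(-1712 + 576) = √(-1136) = 4*I*√71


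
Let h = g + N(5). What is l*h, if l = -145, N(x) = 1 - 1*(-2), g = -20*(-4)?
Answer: -12035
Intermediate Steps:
g = 80
N(x) = 3 (N(x) = 1 + 2 = 3)
h = 83 (h = 80 + 3 = 83)
l*h = -145*83 = -12035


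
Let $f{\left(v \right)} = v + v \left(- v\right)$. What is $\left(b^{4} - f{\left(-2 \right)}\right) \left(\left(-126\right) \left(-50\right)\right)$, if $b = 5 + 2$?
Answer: $15164100$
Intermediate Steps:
$b = 7$
$f{\left(v \right)} = v - v^{2}$
$\left(b^{4} - f{\left(-2 \right)}\right) \left(\left(-126\right) \left(-50\right)\right) = \left(7^{4} - - 2 \left(1 - -2\right)\right) \left(\left(-126\right) \left(-50\right)\right) = \left(2401 - - 2 \left(1 + 2\right)\right) 6300 = \left(2401 - \left(-2\right) 3\right) 6300 = \left(2401 - -6\right) 6300 = \left(2401 + 6\right) 6300 = 2407 \cdot 6300 = 15164100$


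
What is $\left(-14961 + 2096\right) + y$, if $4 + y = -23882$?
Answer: $-36751$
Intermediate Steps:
$y = -23886$ ($y = -4 - 23882 = -23886$)
$\left(-14961 + 2096\right) + y = \left(-14961 + 2096\right) - 23886 = -12865 - 23886 = -36751$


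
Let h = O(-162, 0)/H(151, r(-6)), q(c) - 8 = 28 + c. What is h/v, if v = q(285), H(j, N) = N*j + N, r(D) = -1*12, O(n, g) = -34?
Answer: 17/292752 ≈ 5.8070e-5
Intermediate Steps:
r(D) = -12
q(c) = 36 + c (q(c) = 8 + (28 + c) = 36 + c)
H(j, N) = N + N*j
h = 17/912 (h = -34*(-1/(12*(1 + 151))) = -34/((-12*152)) = -34/(-1824) = -34*(-1/1824) = 17/912 ≈ 0.018640)
v = 321 (v = 36 + 285 = 321)
h/v = (17/912)/321 = (17/912)*(1/321) = 17/292752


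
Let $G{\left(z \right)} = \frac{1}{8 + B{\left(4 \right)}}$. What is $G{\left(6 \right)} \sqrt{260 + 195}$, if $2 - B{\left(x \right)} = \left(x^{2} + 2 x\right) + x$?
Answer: $- \frac{\sqrt{455}}{18} \approx -1.185$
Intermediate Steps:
$B{\left(x \right)} = 2 - x^{2} - 3 x$ ($B{\left(x \right)} = 2 - \left(\left(x^{2} + 2 x\right) + x\right) = 2 - \left(x^{2} + 3 x\right) = 2 - x^{2} - 3 x$)
$G{\left(z \right)} = - \frac{1}{18}$ ($G{\left(z \right)} = \frac{1}{8 - 26} = \frac{1}{-18} = - \frac{1}{18}$)
$G{\left(6 \right)} \sqrt{260 + 195} = - \frac{\sqrt{260 + 195}}{18} = - \frac{\sqrt{455}}{18}$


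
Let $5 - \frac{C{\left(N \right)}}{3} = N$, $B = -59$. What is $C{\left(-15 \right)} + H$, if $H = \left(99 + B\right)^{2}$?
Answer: $1660$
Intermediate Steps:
$H = 1600$ ($H = \left(99 - 59\right)^{2} = 40^{2} = 1600$)
$C{\left(N \right)} = 15 - 3 N$
$C{\left(-15 \right)} + H = \left(15 - -45\right) + 1600 = \left(15 + 45\right) + 1600 = 60 + 1600 = 1660$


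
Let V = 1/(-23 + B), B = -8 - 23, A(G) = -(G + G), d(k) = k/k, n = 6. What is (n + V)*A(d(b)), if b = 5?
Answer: -323/27 ≈ -11.963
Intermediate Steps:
d(k) = 1
A(G) = -2*G
B = -31
V = -1/54 (V = 1/(-23 - 31) = 1/(-54) = -1/54 ≈ -0.018519)
(n + V)*A(d(b)) = (6 - 1/54)*(-2*1) = (323/54)*(-2) = -323/27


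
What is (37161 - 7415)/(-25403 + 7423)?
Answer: -14873/8990 ≈ -1.6544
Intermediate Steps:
(37161 - 7415)/(-25403 + 7423) = 29746/(-17980) = 29746*(-1/17980) = -14873/8990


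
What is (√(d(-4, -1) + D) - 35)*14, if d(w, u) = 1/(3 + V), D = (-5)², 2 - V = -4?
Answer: -490 + 14*√226/3 ≈ -419.84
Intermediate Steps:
V = 6 (V = 2 - 1*(-4) = 2 + 4 = 6)
D = 25
d(w, u) = ⅑ (d(w, u) = 1/(3 + 6) = 1/9 = ⅑)
(√(d(-4, -1) + D) - 35)*14 = (√(⅑ + 25) - 35)*14 = (√(226/9) - 35)*14 = (√226/3 - 35)*14 = (-35 + √226/3)*14 = -490 + 14*√226/3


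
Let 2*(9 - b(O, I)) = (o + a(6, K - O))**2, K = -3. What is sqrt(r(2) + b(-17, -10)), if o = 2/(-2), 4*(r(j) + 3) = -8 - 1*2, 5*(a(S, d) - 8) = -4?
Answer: I*sqrt(393)/5 ≈ 3.9648*I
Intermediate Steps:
a(S, d) = 36/5 (a(S, d) = 8 + (1/5)*(-4) = 8 - 4/5 = 36/5)
r(j) = -11/2 (r(j) = -3 + (-8 - 1*2)/4 = -3 + (-8 - 2)/4 = -3 + (1/4)*(-10) = -3 - 5/2 = -11/2)
o = -1 (o = 2*(-1/2) = -1)
b(O, I) = -511/50 (b(O, I) = 9 - (-1 + 36/5)**2/2 = 9 - (31/5)**2/2 = 9 - 1/2*961/25 = 9 - 961/50 = -511/50)
sqrt(r(2) + b(-17, -10)) = sqrt(-11/2 - 511/50) = sqrt(-393/25) = I*sqrt(393)/5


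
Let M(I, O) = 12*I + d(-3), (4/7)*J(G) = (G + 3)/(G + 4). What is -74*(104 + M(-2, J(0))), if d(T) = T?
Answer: -5698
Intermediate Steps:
J(G) = 7*(3 + G)/(4*(4 + G)) (J(G) = 7*((G + 3)/(G + 4))/4 = 7*((3 + G)/(4 + G))/4 = 7*(3 + G)/(4*(4 + G)))
M(I, O) = -3 + 12*I (M(I, O) = 12*I - 3 = -3 + 12*I)
-74*(104 + M(-2, J(0))) = -74*(104 + (-3 + 12*(-2))) = -74*(104 + (-3 - 24)) = -74*(104 - 27) = -74*77 = -5698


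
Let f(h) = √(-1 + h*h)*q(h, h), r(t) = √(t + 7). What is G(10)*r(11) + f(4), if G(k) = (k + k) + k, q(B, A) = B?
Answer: 4*√15 + 90*√2 ≈ 142.77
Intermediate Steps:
r(t) = √(7 + t)
f(h) = h*√(-1 + h²) (f(h) = √(-1 + h*h)*h = √(-1 + h²)*h = h*√(-1 + h²))
G(k) = 3*k (G(k) = 2*k + k = 3*k)
G(10)*r(11) + f(4) = (3*10)*√(7 + 11) + 4*√(-1 + 4²) = 30*√18 + 4*√(-1 + 16) = 30*(3*√2) + 4*√15 = 90*√2 + 4*√15 = 4*√15 + 90*√2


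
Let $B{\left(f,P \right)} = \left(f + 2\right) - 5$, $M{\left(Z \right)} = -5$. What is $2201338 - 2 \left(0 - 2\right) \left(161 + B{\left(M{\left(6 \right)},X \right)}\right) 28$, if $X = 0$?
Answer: $2218474$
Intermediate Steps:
$B{\left(f,P \right)} = -3 + f$ ($B{\left(f,P \right)} = \left(2 + f\right) - 5 = -3 + f$)
$2201338 - 2 \left(0 - 2\right) \left(161 + B{\left(M{\left(6 \right)},X \right)}\right) 28 = 2201338 - 2 \left(0 - 2\right) \left(161 - 8\right) 28 = 2201338 - 2 \left(-2\right) \left(161 - 8\right) 28 = 2201338 - - 4 \cdot 153 \cdot 28 = 2201338 - \left(-4\right) 4284 = 2201338 - -17136 = 2201338 + 17136 = 2218474$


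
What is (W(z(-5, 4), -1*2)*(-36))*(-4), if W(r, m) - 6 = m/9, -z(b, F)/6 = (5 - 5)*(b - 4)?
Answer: 832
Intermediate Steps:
z(b, F) = 0 (z(b, F) = -6*(5 - 5)*(b - 4) = -0*(-4 + b) = -6*0 = 0)
W(r, m) = 6 + m/9
(W(z(-5, 4), -1*2)*(-36))*(-4) = ((6 + (-1*2)/9)*(-36))*(-4) = ((6 + (1/9)*(-2))*(-36))*(-4) = ((6 - 2/9)*(-36))*(-4) = ((52/9)*(-36))*(-4) = -208*(-4) = 832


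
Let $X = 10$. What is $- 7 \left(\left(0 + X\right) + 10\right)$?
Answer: $-140$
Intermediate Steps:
$- 7 \left(\left(0 + X\right) + 10\right) = - 7 \left(\left(0 + 10\right) + 10\right) = - 7 \left(10 + 10\right) = \left(-7\right) 20 = -140$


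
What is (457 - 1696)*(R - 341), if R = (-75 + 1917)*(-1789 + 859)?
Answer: 2122903839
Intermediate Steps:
R = -1713060 (R = 1842*(-930) = -1713060)
(457 - 1696)*(R - 341) = (457 - 1696)*(-1713060 - 341) = -1239*(-1713401) = 2122903839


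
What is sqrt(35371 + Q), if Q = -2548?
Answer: 3*sqrt(3647) ≈ 181.17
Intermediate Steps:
sqrt(35371 + Q) = sqrt(35371 - 2548) = sqrt(32823) = 3*sqrt(3647)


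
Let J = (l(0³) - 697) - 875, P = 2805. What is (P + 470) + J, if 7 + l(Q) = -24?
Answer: 1672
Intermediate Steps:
l(Q) = -31 (l(Q) = -7 - 24 = -31)
J = -1603 (J = (-31 - 697) - 875 = -728 - 875 = -1603)
(P + 470) + J = (2805 + 470) - 1603 = 3275 - 1603 = 1672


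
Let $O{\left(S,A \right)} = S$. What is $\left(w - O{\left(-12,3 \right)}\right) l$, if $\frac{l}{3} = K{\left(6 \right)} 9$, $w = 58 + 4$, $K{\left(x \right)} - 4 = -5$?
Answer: $-1998$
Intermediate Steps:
$K{\left(x \right)} = -1$ ($K{\left(x \right)} = 4 - 5 = -1$)
$w = 62$
$l = -27$ ($l = 3 \left(\left(-1\right) 9\right) = 3 \left(-9\right) = -27$)
$\left(w - O{\left(-12,3 \right)}\right) l = \left(62 - -12\right) \left(-27\right) = \left(62 + 12\right) \left(-27\right) = 74 \left(-27\right) = -1998$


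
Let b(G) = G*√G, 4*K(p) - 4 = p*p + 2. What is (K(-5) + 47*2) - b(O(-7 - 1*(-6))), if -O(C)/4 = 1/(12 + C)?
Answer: 407/4 + 8*I*√11/121 ≈ 101.75 + 0.21928*I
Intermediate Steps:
K(p) = 3/2 + p²/4 (K(p) = 1 + (p*p + 2)/4 = 1 + (p² + 2)/4 = 1 + (2 + p²)/4 = 1 + (½ + p²/4) = 3/2 + p²/4)
O(C) = -4/(12 + C)
b(G) = G^(3/2)
(K(-5) + 47*2) - b(O(-7 - 1*(-6))) = ((3/2 + (¼)*(-5)²) + 47*2) - (-4/(12 + (-7 - 1*(-6))))^(3/2) = ((3/2 + (¼)*25) + 94) - (-4/(12 + (-7 + 6)))^(3/2) = ((3/2 + 25/4) + 94) - (-4/(12 - 1))^(3/2) = (31/4 + 94) - (-4/11)^(3/2) = 407/4 - (-4*1/11)^(3/2) = 407/4 - (-4/11)^(3/2) = 407/4 - (-8)*I*√11/121 = 407/4 + 8*I*√11/121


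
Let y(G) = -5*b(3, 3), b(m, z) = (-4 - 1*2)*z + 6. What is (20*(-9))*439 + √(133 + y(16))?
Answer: -79020 + √193 ≈ -79006.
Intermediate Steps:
b(m, z) = 6 - 6*z (b(m, z) = (-4 - 2)*z + 6 = -6*z + 6 = 6 - 6*z)
y(G) = 60 (y(G) = -5*(6 - 6*3) = -5*(6 - 18) = -5*(-12) = 60)
(20*(-9))*439 + √(133 + y(16)) = (20*(-9))*439 + √(133 + 60) = -180*439 + √193 = -79020 + √193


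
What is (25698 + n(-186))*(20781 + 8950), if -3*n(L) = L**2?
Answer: 421169346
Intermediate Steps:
n(L) = -L**2/3
(25698 + n(-186))*(20781 + 8950) = (25698 - 1/3*(-186)**2)*(20781 + 8950) = (25698 - 1/3*34596)*29731 = (25698 - 11532)*29731 = 14166*29731 = 421169346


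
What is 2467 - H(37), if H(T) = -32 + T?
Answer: 2462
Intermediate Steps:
2467 - H(37) = 2467 - (-32 + 37) = 2467 - 1*5 = 2467 - 5 = 2462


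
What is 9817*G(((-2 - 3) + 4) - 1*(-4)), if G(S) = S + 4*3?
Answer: 147255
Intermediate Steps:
G(S) = 12 + S (G(S) = S + 12 = 12 + S)
9817*G(((-2 - 3) + 4) - 1*(-4)) = 9817*(12 + (((-2 - 3) + 4) - 1*(-4))) = 9817*(12 + ((-5 + 4) + 4)) = 9817*(12 + (-1 + 4)) = 9817*(12 + 3) = 9817*15 = 147255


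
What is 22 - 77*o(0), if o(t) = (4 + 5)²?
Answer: -6215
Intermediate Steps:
o(t) = 81 (o(t) = 9² = 81)
22 - 77*o(0) = 22 - 77*81 = 22 - 6237 = -6215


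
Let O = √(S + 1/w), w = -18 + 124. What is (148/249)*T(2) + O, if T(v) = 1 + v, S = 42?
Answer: 148/83 + √472018/106 ≈ 8.2646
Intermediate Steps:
w = 106
O = √472018/106 (O = √(42 + 1/106) = √(4453/106) = √472018/106 ≈ 6.4815)
(148/249)*T(2) + O = (148/249)*(1 + 2) + √472018/106 = (148*(1/249))*3 + √472018/106 = (148/249)*3 + √472018/106 = 148/83 + √472018/106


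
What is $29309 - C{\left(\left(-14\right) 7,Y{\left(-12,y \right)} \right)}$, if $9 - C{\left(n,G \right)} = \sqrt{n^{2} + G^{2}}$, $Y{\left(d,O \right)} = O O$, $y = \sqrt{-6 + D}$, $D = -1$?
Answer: $29300 + 7 \sqrt{197} \approx 29398.0$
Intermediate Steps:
$y = i \sqrt{7}$ ($y = \sqrt{-6 - 1} = \sqrt{-7} = i \sqrt{7} \approx 2.6458 i$)
$Y{\left(d,O \right)} = O^{2}$
$C{\left(n,G \right)} = 9 - \sqrt{G^{2} + n^{2}}$ ($C{\left(n,G \right)} = 9 - \sqrt{n^{2} + G^{2}} = 9 - \sqrt{G^{2} + n^{2}}$)
$29309 - C{\left(\left(-14\right) 7,Y{\left(-12,y \right)} \right)} = 29309 - \left(9 - \sqrt{\left(\left(i \sqrt{7}\right)^{2}\right)^{2} + \left(\left(-14\right) 7\right)^{2}}\right) = 29309 - \left(9 - \sqrt{\left(-7\right)^{2} + \left(-98\right)^{2}}\right) = 29309 - \left(9 - \sqrt{49 + 9604}\right) = 29309 - \left(9 - \sqrt{9653}\right) = 29309 - \left(9 - 7 \sqrt{197}\right) = 29300 + 7 \sqrt{197}$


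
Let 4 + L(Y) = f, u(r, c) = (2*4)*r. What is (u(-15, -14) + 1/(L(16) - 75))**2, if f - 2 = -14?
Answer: 119268241/8281 ≈ 14403.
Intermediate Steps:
f = -12 (f = 2 - 14 = -12)
u(r, c) = 8*r
L(Y) = -16 (L(Y) = -4 - 12 = -16)
(u(-15, -14) + 1/(L(16) - 75))**2 = (8*(-15) + 1/(-16 - 75))**2 = (-120 + 1/(-91))**2 = (-120 - 1/91)**2 = (-10921/91)**2 = 119268241/8281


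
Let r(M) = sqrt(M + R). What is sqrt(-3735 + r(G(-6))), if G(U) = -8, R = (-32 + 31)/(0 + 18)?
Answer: sqrt(-134460 + 6*I*sqrt(290))/6 ≈ 0.023221 + 61.115*I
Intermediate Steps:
R = -1/18 ≈ -0.055556
r(M) = sqrt(-1/18 + M) (r(M) = sqrt(M - 1/18) = sqrt(-1/18 + M))
sqrt(-3735 + r(G(-6))) = sqrt(-3735 + sqrt(-2 + 36*(-8))/6) = sqrt(-3735 + sqrt(-2 - 288)/6) = sqrt(-3735 + sqrt(-290)/6) = sqrt(-3735 + (I*sqrt(290))/6) = sqrt(-3735 + I*sqrt(290)/6)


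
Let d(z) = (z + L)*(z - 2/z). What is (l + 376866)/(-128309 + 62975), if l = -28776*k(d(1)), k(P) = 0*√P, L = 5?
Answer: -62811/10889 ≈ -5.7683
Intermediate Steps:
d(z) = (5 + z)*(z - 2/z) (d(z) = (z + 5)*(z - 2/z) = (5 + z)*(z - 2/z))
k(P) = 0
l = 0 (l = -28776*0 = 0)
(l + 376866)/(-128309 + 62975) = (0 + 376866)/(-128309 + 62975) = 376866/(-65334) = 376866*(-1/65334) = -62811/10889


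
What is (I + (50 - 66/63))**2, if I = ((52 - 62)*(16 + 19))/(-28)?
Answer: 6661561/1764 ≈ 3776.4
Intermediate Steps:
I = 25/2 (I = -10*35*(-1/28) = -350*(-1/28) = 25/2 ≈ 12.500)
(I + (50 - 66/63))**2 = (25/2 + (50 - 66/63))**2 = (25/2 + (50 - 1*22/21))**2 = (25/2 + (50 - 22/21))**2 = (25/2 + 1028/21)**2 = (2581/42)**2 = 6661561/1764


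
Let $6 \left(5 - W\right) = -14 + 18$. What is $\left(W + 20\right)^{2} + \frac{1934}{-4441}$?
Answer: $\frac{23648683}{39969} \approx 591.68$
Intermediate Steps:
$W = \frac{13}{3}$ ($W = 5 - \frac{-14 + 18}{6} = 5 - \frac{2}{3} = \frac{13}{3} \approx 4.3333$)
$\left(W + 20\right)^{2} + \frac{1934}{-4441} = \left(\frac{13}{3} + 20\right)^{2} + \frac{1934}{-4441} = \left(\frac{73}{3}\right)^{2} + 1934 \left(- \frac{1}{4441}\right) = \frac{5329}{9} - \frac{1934}{4441} = \frac{23648683}{39969}$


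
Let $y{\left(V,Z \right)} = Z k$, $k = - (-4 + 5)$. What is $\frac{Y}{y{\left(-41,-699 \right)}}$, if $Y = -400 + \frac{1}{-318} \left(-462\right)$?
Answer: $- \frac{7041}{12349} \approx -0.57017$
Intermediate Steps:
$k = -1$ ($k = \left(-1\right) 1 = -1$)
$y{\left(V,Z \right)} = - Z$ ($y{\left(V,Z \right)} = Z \left(-1\right) = - Z$)
$Y = - \frac{21123}{53}$ ($Y = -400 - - \frac{77}{53} = -400 + \frac{77}{53} = - \frac{21123}{53} \approx -398.55$)
$\frac{Y}{y{\left(-41,-699 \right)}} = - \frac{21123}{53 \left(\left(-1\right) \left(-699\right)\right)} = - \frac{21123}{53 \cdot 699} = \left(- \frac{21123}{53}\right) \frac{1}{699} = - \frac{7041}{12349}$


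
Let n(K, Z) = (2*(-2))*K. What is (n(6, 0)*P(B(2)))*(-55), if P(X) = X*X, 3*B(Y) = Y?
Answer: 1760/3 ≈ 586.67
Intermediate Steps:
B(Y) = Y/3
n(K, Z) = -4*K
P(X) = X**2
(n(6, 0)*P(B(2)))*(-55) = ((-4*6)*((1/3)*2)**2)*(-55) = -24*(2/3)**2*(-55) = -24*4/9*(-55) = -32/3*(-55) = 1760/3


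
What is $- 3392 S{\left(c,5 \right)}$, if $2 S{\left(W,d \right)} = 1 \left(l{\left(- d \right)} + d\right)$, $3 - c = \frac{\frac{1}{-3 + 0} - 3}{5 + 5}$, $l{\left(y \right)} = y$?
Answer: $0$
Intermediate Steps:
$c = \frac{10}{3}$ ($c = 3 - \frac{\frac{1}{-3 + 0} - 3}{5 + 5} = 3 - \frac{\frac{1}{-3} - 3}{10} = 3 - \left(- \frac{1}{3} - 3\right) \frac{1}{10} = 3 - \left(- \frac{10}{3}\right) \frac{1}{10} = 3 - - \frac{1}{3} = 3 + \frac{1}{3} = \frac{10}{3} \approx 3.3333$)
$S{\left(W,d \right)} = 0$ ($S{\left(W,d \right)} = \frac{1 \left(- d + d\right)}{2} = \frac{1 \cdot 0}{2} = \frac{1}{2} \cdot 0 = 0$)
$- 3392 S{\left(c,5 \right)} = \left(-3392\right) 0 = 0$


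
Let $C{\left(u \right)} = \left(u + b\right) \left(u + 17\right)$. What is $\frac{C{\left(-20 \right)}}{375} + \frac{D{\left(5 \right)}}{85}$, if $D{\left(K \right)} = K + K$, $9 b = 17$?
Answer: $\frac{5021}{19125} \approx 0.26254$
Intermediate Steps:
$b = \frac{17}{9}$ ($b = \frac{1}{9} \cdot 17 = \frac{17}{9} \approx 1.8889$)
$D{\left(K \right)} = 2 K$
$C{\left(u \right)} = \left(17 + u\right) \left(\frac{17}{9} + u\right)$ ($C{\left(u \right)} = \left(u + \frac{17}{9}\right) \left(u + 17\right) = \left(\frac{17}{9} + u\right) \left(17 + u\right) = \left(17 + u\right) \left(\frac{17}{9} + u\right)$)
$\frac{C{\left(-20 \right)}}{375} + \frac{D{\left(5 \right)}}{85} = \frac{\frac{289}{9} + \left(-20\right)^{2} + \frac{170}{9} \left(-20\right)}{375} + \frac{2 \cdot 5}{85} = \left(\frac{289}{9} + 400 - \frac{3400}{9}\right) \frac{1}{375} + 10 \cdot \frac{1}{85} = \frac{163}{3} \cdot \frac{1}{375} + \frac{2}{17} = \frac{163}{1125} + \frac{2}{17} = \frac{5021}{19125}$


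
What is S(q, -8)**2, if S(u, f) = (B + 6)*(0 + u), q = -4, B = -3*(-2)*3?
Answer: 9216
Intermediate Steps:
B = 18 (B = 6*3 = 18)
S(u, f) = 24*u (S(u, f) = (18 + 6)*(0 + u) = 24*u)
S(q, -8)**2 = (24*(-4))**2 = (-96)**2 = 9216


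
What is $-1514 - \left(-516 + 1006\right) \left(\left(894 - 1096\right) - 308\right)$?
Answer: $248386$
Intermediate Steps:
$-1514 - \left(-516 + 1006\right) \left(\left(894 - 1096\right) - 308\right) = -1514 - 490 \left(-202 - 308\right) = -1514 - 490 \left(-510\right) = -1514 - -249900 = -1514 + 249900 = 248386$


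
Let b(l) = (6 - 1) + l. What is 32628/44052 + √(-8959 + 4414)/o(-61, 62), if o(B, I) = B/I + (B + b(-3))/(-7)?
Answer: 2719/3671 + 434*I*√505/1077 ≈ 0.74067 + 9.0556*I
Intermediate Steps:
b(l) = 5 + l
o(B, I) = -2/7 - B/7 + B/I (o(B, I) = B/I + (B + (5 - 3))/(-7) = B/I + (B + 2)*(-⅐) = B/I + (2 + B)*(-⅐) = B/I + (-2/7 - B/7) = -2/7 - B/7 + B/I)
32628/44052 + √(-8959 + 4414)/o(-61, 62) = 32628/44052 + √(-8959 + 4414)/(((-61 - ⅐*62*(2 - 61))/62)) = 32628*(1/44052) + √(-4545)/(((-61 - ⅐*62*(-59))/62)) = 2719/3671 + (3*I*√505)/(((-61 + 3658/7)/62)) = 2719/3671 + (3*I*√505)/(((1/62)*(3231/7))) = 2719/3671 + (3*I*√505)/(3231/434) = 2719/3671 + (3*I*√505)*(434/3231) = 2719/3671 + 434*I*√505/1077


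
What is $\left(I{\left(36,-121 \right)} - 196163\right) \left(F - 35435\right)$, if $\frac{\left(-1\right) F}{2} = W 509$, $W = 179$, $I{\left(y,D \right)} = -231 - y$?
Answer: $42754364510$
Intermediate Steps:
$F = -182222$ ($F = - 2 \cdot 179 \cdot 509 = \left(-2\right) 91111 = -182222$)
$\left(I{\left(36,-121 \right)} - 196163\right) \left(F - 35435\right) = \left(\left(-231 - 36\right) - 196163\right) \left(-182222 - 35435\right) = \left(\left(-231 - 36\right) - 196163\right) \left(-217657\right) = \left(-267 - 196163\right) \left(-217657\right) = \left(-196430\right) \left(-217657\right) = 42754364510$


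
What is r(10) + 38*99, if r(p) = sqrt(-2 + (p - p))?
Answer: 3762 + I*sqrt(2) ≈ 3762.0 + 1.4142*I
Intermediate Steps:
r(p) = I*sqrt(2) (r(p) = sqrt(-2 + 0) = sqrt(-2) = I*sqrt(2))
r(10) + 38*99 = I*sqrt(2) + 38*99 = I*sqrt(2) + 3762 = 3762 + I*sqrt(2)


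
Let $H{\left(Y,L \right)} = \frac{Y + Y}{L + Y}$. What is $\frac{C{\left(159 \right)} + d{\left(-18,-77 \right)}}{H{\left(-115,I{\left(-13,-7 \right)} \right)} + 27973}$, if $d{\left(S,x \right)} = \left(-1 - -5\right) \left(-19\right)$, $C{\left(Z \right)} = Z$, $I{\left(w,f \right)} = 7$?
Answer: $\frac{4482}{1510657} \approx 0.0029669$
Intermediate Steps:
$H{\left(Y,L \right)} = \frac{2 Y}{L + Y}$
$d{\left(S,x \right)} = -76$ ($d{\left(S,x \right)} = \left(-1 + 5\right) \left(-19\right) = 4 \left(-19\right) = -76$)
$\frac{C{\left(159 \right)} + d{\left(-18,-77 \right)}}{H{\left(-115,I{\left(-13,-7 \right)} \right)} + 27973} = \frac{159 - 76}{2 \left(-115\right) \frac{1}{7 - 115} + 27973} = \frac{83}{2 \left(-115\right) \frac{1}{-108} + 27973} = \frac{83}{2 \left(-115\right) \left(- \frac{1}{108}\right) + 27973} = \frac{83}{\frac{115}{54} + 27973} = \frac{83}{\frac{1510657}{54}} = 83 \cdot \frac{54}{1510657} = \frac{4482}{1510657}$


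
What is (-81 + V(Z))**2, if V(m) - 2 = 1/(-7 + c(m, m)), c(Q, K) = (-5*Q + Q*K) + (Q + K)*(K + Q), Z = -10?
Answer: 1840066816/294849 ≈ 6240.7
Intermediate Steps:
c(Q, K) = (K + Q)**2 - 5*Q + K*Q (c(Q, K) = (-5*Q + K*Q) + (K + Q)*(K + Q) = (-5*Q + K*Q) + (K + Q)**2 = (K + Q)**2 - 5*Q + K*Q)
V(m) = 2 + 1/(-7 - 5*m + 5*m**2) (V(m) = 2 + 1/(-7 + ((m + m)**2 - 5*m + m*m)) = 2 + 1/(-7 + ((2*m)**2 - 5*m + m**2)) = 2 + 1/(-7 + (4*m**2 - 5*m + m**2)) = 2 + 1/(-7 + (-5*m + 5*m**2)) = 2 + 1/(-7 - 5*m + 5*m**2))
(-81 + V(Z))**2 = (-81 + (13 - 10*(-10)**2 + 10*(-10))/(7 - 5*(-10)**2 + 5*(-10)))**2 = (-81 + (13 - 10*100 - 100)/(7 - 5*100 - 50))**2 = (-81 + (13 - 1000 - 100)/(7 - 500 - 50))**2 = (-81 - 1087/(-543))**2 = (-81 - 1/543*(-1087))**2 = (-81 + 1087/543)**2 = (-42896/543)**2 = 1840066816/294849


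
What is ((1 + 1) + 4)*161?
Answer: 966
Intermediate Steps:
((1 + 1) + 4)*161 = (2 + 4)*161 = 6*161 = 966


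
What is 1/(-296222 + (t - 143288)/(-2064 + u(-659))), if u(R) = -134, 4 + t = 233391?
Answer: -2198/651186055 ≈ -3.3754e-6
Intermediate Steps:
t = 233387 (t = -4 + 233391 = 233387)
1/(-296222 + (t - 143288)/(-2064 + u(-659))) = 1/(-296222 + (233387 - 143288)/(-2064 - 134)) = 1/(-296222 + 90099/(-2198)) = 1/(-296222 + 90099*(-1/2198)) = 1/(-296222 - 90099/2198) = 1/(-651186055/2198) = -2198/651186055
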